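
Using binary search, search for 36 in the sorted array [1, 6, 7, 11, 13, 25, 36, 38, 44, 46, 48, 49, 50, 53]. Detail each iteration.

Binary search for 36 in [1, 6, 7, 11, 13, 25, 36, 38, 44, 46, 48, 49, 50, 53]:

lo=0, hi=13, mid=6, arr[mid]=36 -> Found target at index 6!

Binary search finds 36 at index 6 after 1 comparisons. The search repeatedly halves the search space by comparing with the middle element.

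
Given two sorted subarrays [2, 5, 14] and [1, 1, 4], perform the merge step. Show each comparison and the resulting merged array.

Merging process:

Compare 2 vs 1: take 1 from right. Merged: [1]
Compare 2 vs 1: take 1 from right. Merged: [1, 1]
Compare 2 vs 4: take 2 from left. Merged: [1, 1, 2]
Compare 5 vs 4: take 4 from right. Merged: [1, 1, 2, 4]
Append remaining from left: [5, 14]. Merged: [1, 1, 2, 4, 5, 14]

Final merged array: [1, 1, 2, 4, 5, 14]
Total comparisons: 4

The merged array is [1, 1, 2, 4, 5, 14], requiring 4 comparisons. The merge step runs in O(n) time where n is the total number of elements.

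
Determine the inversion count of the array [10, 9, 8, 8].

Finding inversions in [10, 9, 8, 8]:

(0, 1): arr[0]=10 > arr[1]=9
(0, 2): arr[0]=10 > arr[2]=8
(0, 3): arr[0]=10 > arr[3]=8
(1, 2): arr[1]=9 > arr[2]=8
(1, 3): arr[1]=9 > arr[3]=8

Total inversions: 5

The array has 5 inversion(s): (0,1), (0,2), (0,3), (1,2), (1,3). Each pair (i,j) satisfies i < j and arr[i] > arr[j].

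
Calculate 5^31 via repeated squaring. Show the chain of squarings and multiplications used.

Computing 5^31 by squaring (build up from 5^1; each line after the first costs one multiplication):

5^1 = 5
5^2 = (5^1)^2 = 5^2 = 25
5^3 = 5 * 5^2 = 5 * 25 = 125
5^6 = (5^3)^2 = 125^2 = 15625
5^7 = 5 * 5^6 = 5 * 15625 = 78125
5^14 = (5^7)^2 = 78125^2 = 6103515625
5^15 = 5 * 5^14 = 5 * 6103515625 = 30517578125
5^30 = (5^15)^2 = 30517578125^2 = 931322574615478515625
5^31 = 5 * 5^30 = 5 * 931322574615478515625 = 4656612873077392578125

Result: 4656612873077392578125
Multiplications needed: 8 (8 lines after 5^1)

5^31 = 4656612873077392578125. Using exponentiation by squaring, this requires 8 multiplications. The key idea: if the exponent is even, square the half-power; if odd, multiply by the base once.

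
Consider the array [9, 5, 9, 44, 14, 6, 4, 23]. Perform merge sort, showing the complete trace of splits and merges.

Merge sort trace:

Split: [9, 5, 9, 44, 14, 6, 4, 23] -> [9, 5, 9, 44] and [14, 6, 4, 23]
  Split: [9, 5, 9, 44] -> [9, 5] and [9, 44]
    Split: [9, 5] -> [9] and [5]
    Merge: [9] + [5] -> [5, 9]
    Split: [9, 44] -> [9] and [44]
    Merge: [9] + [44] -> [9, 44]
  Merge: [5, 9] + [9, 44] -> [5, 9, 9, 44]
  Split: [14, 6, 4, 23] -> [14, 6] and [4, 23]
    Split: [14, 6] -> [14] and [6]
    Merge: [14] + [6] -> [6, 14]
    Split: [4, 23] -> [4] and [23]
    Merge: [4] + [23] -> [4, 23]
  Merge: [6, 14] + [4, 23] -> [4, 6, 14, 23]
Merge: [5, 9, 9, 44] + [4, 6, 14, 23] -> [4, 5, 6, 9, 9, 14, 23, 44]

Final sorted array: [4, 5, 6, 9, 9, 14, 23, 44]

The merge sort proceeds by recursively splitting the array and merging sorted halves.
After all merges, the sorted array is [4, 5, 6, 9, 9, 14, 23, 44].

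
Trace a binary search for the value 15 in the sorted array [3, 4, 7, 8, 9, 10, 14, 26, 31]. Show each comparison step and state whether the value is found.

Binary search for 15 in [3, 4, 7, 8, 9, 10, 14, 26, 31]:

lo=0, hi=8, mid=4, arr[mid]=9 -> 9 < 15, search right half
lo=5, hi=8, mid=6, arr[mid]=14 -> 14 < 15, search right half
lo=7, hi=8, mid=7, arr[mid]=26 -> 26 > 15, search left half
lo=7 > hi=6, target 15 not found

Binary search determines that 15 is not in the array after 3 comparisons. The search space was exhausted without finding the target.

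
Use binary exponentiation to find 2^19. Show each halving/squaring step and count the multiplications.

Computing 2^19 by squaring (build up from 2^1; each line after the first costs one multiplication):

2^1 = 2
2^2 = (2^1)^2 = 2^2 = 4
2^4 = (2^2)^2 = 4^2 = 16
2^8 = (2^4)^2 = 16^2 = 256
2^9 = 2 * 2^8 = 2 * 256 = 512
2^18 = (2^9)^2 = 512^2 = 262144
2^19 = 2 * 2^18 = 2 * 262144 = 524288

Result: 524288
Multiplications needed: 6 (6 lines after 2^1)

2^19 = 524288. Using exponentiation by squaring, this requires 6 multiplications. The key idea: if the exponent is even, square the half-power; if odd, multiply by the base once.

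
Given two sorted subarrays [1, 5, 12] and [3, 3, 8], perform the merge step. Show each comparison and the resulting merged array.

Merging process:

Compare 1 vs 3: take 1 from left. Merged: [1]
Compare 5 vs 3: take 3 from right. Merged: [1, 3]
Compare 5 vs 3: take 3 from right. Merged: [1, 3, 3]
Compare 5 vs 8: take 5 from left. Merged: [1, 3, 3, 5]
Compare 12 vs 8: take 8 from right. Merged: [1, 3, 3, 5, 8]
Append remaining from left: [12]. Merged: [1, 3, 3, 5, 8, 12]

Final merged array: [1, 3, 3, 5, 8, 12]
Total comparisons: 5

The merged array is [1, 3, 3, 5, 8, 12], requiring 5 comparisons. The merge step runs in O(n) time where n is the total number of elements.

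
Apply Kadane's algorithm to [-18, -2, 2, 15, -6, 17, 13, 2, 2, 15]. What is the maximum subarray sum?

Using Kadane's algorithm on [-18, -2, 2, 15, -6, 17, 13, 2, 2, 15]:

Scanning through the array:
Position 1 (value -2): max_ending_here = -2, max_so_far = -2
Position 2 (value 2): max_ending_here = 2, max_so_far = 2
Position 3 (value 15): max_ending_here = 17, max_so_far = 17
Position 4 (value -6): max_ending_here = 11, max_so_far = 17
Position 5 (value 17): max_ending_here = 28, max_so_far = 28
Position 6 (value 13): max_ending_here = 41, max_so_far = 41
Position 7 (value 2): max_ending_here = 43, max_so_far = 43
Position 8 (value 2): max_ending_here = 45, max_so_far = 45
Position 9 (value 15): max_ending_here = 60, max_so_far = 60

Maximum subarray: [2, 15, -6, 17, 13, 2, 2, 15]
Maximum sum: 60

The maximum subarray is [2, 15, -6, 17, 13, 2, 2, 15] with sum 60. This subarray runs from index 2 to index 9.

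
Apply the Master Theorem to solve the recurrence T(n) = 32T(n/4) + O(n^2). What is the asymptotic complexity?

Master Theorem for T(n) = 32T(n/4) + O(n^2):

a = 32, b = 4, c = 2
log_b(a) = log_4(32) = 2.5000

Case 1: c = 2 < log_4(32) = 2.5000
T(n) = O(n^(log_4 32))

For T(n) = 32T(n/4) + O(n^2): log_4(32) = 2.5000. This is Case 1 of the Master Theorem (c < log_b(a), work dominated by leaves), giving O(n^(log_4 32)).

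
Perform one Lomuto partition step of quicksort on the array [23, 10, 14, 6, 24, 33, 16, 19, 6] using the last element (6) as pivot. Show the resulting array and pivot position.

Lomuto partition with pivot = 6:

Initial array: [23, 10, 14, 6, 24, 33, 16, 19, 6]

arr[0]=23 > 6: no swap
arr[1]=10 > 6: no swap
arr[2]=14 > 6: no swap
arr[3]=6 <= 6: swap with position 0, array becomes [6, 10, 14, 23, 24, 33, 16, 19, 6]
arr[4]=24 > 6: no swap
arr[5]=33 > 6: no swap
arr[6]=16 > 6: no swap
arr[7]=19 > 6: no swap

Place pivot at position 1: [6, 6, 14, 23, 24, 33, 16, 19, 10]
Pivot position: 1

After partitioning with pivot 6, the array becomes [6, 6, 14, 23, 24, 33, 16, 19, 10]. The pivot is placed at index 1. All elements to the left of the pivot are <= 6, and all elements to the right are > 6.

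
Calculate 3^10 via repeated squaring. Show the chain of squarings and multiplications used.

Computing 3^10 by squaring (build up from 3^1; each line after the first costs one multiplication):

3^1 = 3
3^2 = (3^1)^2 = 3^2 = 9
3^4 = (3^2)^2 = 9^2 = 81
3^5 = 3 * 3^4 = 3 * 81 = 243
3^10 = (3^5)^2 = 243^2 = 59049

Result: 59049
Multiplications needed: 4 (4 lines after 3^1)

3^10 = 59049. Using exponentiation by squaring, this requires 4 multiplications. The key idea: if the exponent is even, square the half-power; if odd, multiply by the base once.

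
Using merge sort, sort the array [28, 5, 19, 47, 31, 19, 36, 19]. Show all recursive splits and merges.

Merge sort trace:

Split: [28, 5, 19, 47, 31, 19, 36, 19] -> [28, 5, 19, 47] and [31, 19, 36, 19]
  Split: [28, 5, 19, 47] -> [28, 5] and [19, 47]
    Split: [28, 5] -> [28] and [5]
    Merge: [28] + [5] -> [5, 28]
    Split: [19, 47] -> [19] and [47]
    Merge: [19] + [47] -> [19, 47]
  Merge: [5, 28] + [19, 47] -> [5, 19, 28, 47]
  Split: [31, 19, 36, 19] -> [31, 19] and [36, 19]
    Split: [31, 19] -> [31] and [19]
    Merge: [31] + [19] -> [19, 31]
    Split: [36, 19] -> [36] and [19]
    Merge: [36] + [19] -> [19, 36]
  Merge: [19, 31] + [19, 36] -> [19, 19, 31, 36]
Merge: [5, 19, 28, 47] + [19, 19, 31, 36] -> [5, 19, 19, 19, 28, 31, 36, 47]

Final sorted array: [5, 19, 19, 19, 28, 31, 36, 47]

The merge sort proceeds by recursively splitting the array and merging sorted halves.
After all merges, the sorted array is [5, 19, 19, 19, 28, 31, 36, 47].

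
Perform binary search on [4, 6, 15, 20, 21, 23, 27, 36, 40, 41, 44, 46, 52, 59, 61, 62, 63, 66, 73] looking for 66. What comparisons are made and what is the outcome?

Binary search for 66 in [4, 6, 15, 20, 21, 23, 27, 36, 40, 41, 44, 46, 52, 59, 61, 62, 63, 66, 73]:

lo=0, hi=18, mid=9, arr[mid]=41 -> 41 < 66, search right half
lo=10, hi=18, mid=14, arr[mid]=61 -> 61 < 66, search right half
lo=15, hi=18, mid=16, arr[mid]=63 -> 63 < 66, search right half
lo=17, hi=18, mid=17, arr[mid]=66 -> Found target at index 17!

Binary search finds 66 at index 17 after 4 comparisons. The search repeatedly halves the search space by comparing with the middle element.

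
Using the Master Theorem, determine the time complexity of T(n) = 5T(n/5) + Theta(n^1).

Master Theorem for T(n) = 5T(n/5) + O(n^1):

a = 5, b = 5, c = 1
log_b(a) = log_5(5) = 1.0000

Case 2: c = 1 = log_5(5) = 1.0000
T(n) = O(n^1 log n) = O(n log n)

For T(n) = 5T(n/5) + O(n^1): log_5(5) = 1.0000. This is Case 2 of the Master Theorem (c = log_b(a), equal work at all levels), giving O(n log n).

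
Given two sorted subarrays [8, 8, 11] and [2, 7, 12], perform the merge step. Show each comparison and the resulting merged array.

Merging process:

Compare 8 vs 2: take 2 from right. Merged: [2]
Compare 8 vs 7: take 7 from right. Merged: [2, 7]
Compare 8 vs 12: take 8 from left. Merged: [2, 7, 8]
Compare 8 vs 12: take 8 from left. Merged: [2, 7, 8, 8]
Compare 11 vs 12: take 11 from left. Merged: [2, 7, 8, 8, 11]
Append remaining from right: [12]. Merged: [2, 7, 8, 8, 11, 12]

Final merged array: [2, 7, 8, 8, 11, 12]
Total comparisons: 5

The merged array is [2, 7, 8, 8, 11, 12], requiring 5 comparisons. The merge step runs in O(n) time where n is the total number of elements.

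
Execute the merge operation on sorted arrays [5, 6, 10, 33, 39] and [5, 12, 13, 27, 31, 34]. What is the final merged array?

Merging process:

Compare 5 vs 5: take 5 from left. Merged: [5]
Compare 6 vs 5: take 5 from right. Merged: [5, 5]
Compare 6 vs 12: take 6 from left. Merged: [5, 5, 6]
Compare 10 vs 12: take 10 from left. Merged: [5, 5, 6, 10]
Compare 33 vs 12: take 12 from right. Merged: [5, 5, 6, 10, 12]
Compare 33 vs 13: take 13 from right. Merged: [5, 5, 6, 10, 12, 13]
Compare 33 vs 27: take 27 from right. Merged: [5, 5, 6, 10, 12, 13, 27]
Compare 33 vs 31: take 31 from right. Merged: [5, 5, 6, 10, 12, 13, 27, 31]
Compare 33 vs 34: take 33 from left. Merged: [5, 5, 6, 10, 12, 13, 27, 31, 33]
Compare 39 vs 34: take 34 from right. Merged: [5, 5, 6, 10, 12, 13, 27, 31, 33, 34]
Append remaining from left: [39]. Merged: [5, 5, 6, 10, 12, 13, 27, 31, 33, 34, 39]

Final merged array: [5, 5, 6, 10, 12, 13, 27, 31, 33, 34, 39]
Total comparisons: 10

The merged array is [5, 5, 6, 10, 12, 13, 27, 31, 33, 34, 39], requiring 10 comparisons. The merge step runs in O(n) time where n is the total number of elements.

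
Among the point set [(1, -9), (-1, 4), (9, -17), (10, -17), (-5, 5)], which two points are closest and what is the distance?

Computing all pairwise distances among 5 points:

d((1, -9), (-1, 4)) = 13.1529
d((1, -9), (9, -17)) = 11.3137
d((1, -9), (10, -17)) = 12.0416
d((1, -9), (-5, 5)) = 15.2315
d((-1, 4), (9, -17)) = 23.2594
d((-1, 4), (10, -17)) = 23.7065
d((-1, 4), (-5, 5)) = 4.1231
d((9, -17), (10, -17)) = 1.0 <-- minimum
d((9, -17), (-5, 5)) = 26.0768
d((10, -17), (-5, 5)) = 26.6271

Closest pair: (9, -17) and (10, -17) with distance 1.0

The closest pair is (9, -17) and (10, -17) with Euclidean distance 1.0. For 5 points, brute-force pairwise comparison is shown above. For large n, the divide-and-conquer algorithm (sort by x, recurse on halves, check the dividing strip) achieves O(n log n).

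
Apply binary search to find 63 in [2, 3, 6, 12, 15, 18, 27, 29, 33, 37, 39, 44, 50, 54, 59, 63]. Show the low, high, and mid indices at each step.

Binary search for 63 in [2, 3, 6, 12, 15, 18, 27, 29, 33, 37, 39, 44, 50, 54, 59, 63]:

lo=0, hi=15, mid=7, arr[mid]=29 -> 29 < 63, search right half
lo=8, hi=15, mid=11, arr[mid]=44 -> 44 < 63, search right half
lo=12, hi=15, mid=13, arr[mid]=54 -> 54 < 63, search right half
lo=14, hi=15, mid=14, arr[mid]=59 -> 59 < 63, search right half
lo=15, hi=15, mid=15, arr[mid]=63 -> Found target at index 15!

Binary search finds 63 at index 15 after 5 comparisons. The search repeatedly halves the search space by comparing with the middle element.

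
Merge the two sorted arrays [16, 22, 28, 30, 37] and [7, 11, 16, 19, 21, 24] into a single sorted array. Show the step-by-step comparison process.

Merging process:

Compare 16 vs 7: take 7 from right. Merged: [7]
Compare 16 vs 11: take 11 from right. Merged: [7, 11]
Compare 16 vs 16: take 16 from left. Merged: [7, 11, 16]
Compare 22 vs 16: take 16 from right. Merged: [7, 11, 16, 16]
Compare 22 vs 19: take 19 from right. Merged: [7, 11, 16, 16, 19]
Compare 22 vs 21: take 21 from right. Merged: [7, 11, 16, 16, 19, 21]
Compare 22 vs 24: take 22 from left. Merged: [7, 11, 16, 16, 19, 21, 22]
Compare 28 vs 24: take 24 from right. Merged: [7, 11, 16, 16, 19, 21, 22, 24]
Append remaining from left: [28, 30, 37]. Merged: [7, 11, 16, 16, 19, 21, 22, 24, 28, 30, 37]

Final merged array: [7, 11, 16, 16, 19, 21, 22, 24, 28, 30, 37]
Total comparisons: 8

The merged array is [7, 11, 16, 16, 19, 21, 22, 24, 28, 30, 37], requiring 8 comparisons. The merge step runs in O(n) time where n is the total number of elements.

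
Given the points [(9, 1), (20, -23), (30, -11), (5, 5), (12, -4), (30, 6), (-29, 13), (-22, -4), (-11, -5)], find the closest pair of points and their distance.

Computing all pairwise distances among 9 points:

d((9, 1), (20, -23)) = 26.4008
d((9, 1), (30, -11)) = 24.1868
d((9, 1), (5, 5)) = 5.6569 <-- minimum
d((9, 1), (12, -4)) = 5.831
d((9, 1), (30, 6)) = 21.587
d((9, 1), (-29, 13)) = 39.8497
d((9, 1), (-22, -4)) = 31.4006
d((9, 1), (-11, -5)) = 20.8806
d((20, -23), (30, -11)) = 15.6205
d((20, -23), (5, 5)) = 31.7648
d((20, -23), (12, -4)) = 20.6155
d((20, -23), (30, 6)) = 30.6757
d((20, -23), (-29, 13)) = 60.803
d((20, -23), (-22, -4)) = 46.0977
d((20, -23), (-11, -5)) = 35.8469
d((30, -11), (5, 5)) = 29.6816
d((30, -11), (12, -4)) = 19.3132
d((30, -11), (30, 6)) = 17.0
d((30, -11), (-29, 13)) = 63.6946
d((30, -11), (-22, -4)) = 52.469
d((30, -11), (-11, -5)) = 41.4367
d((5, 5), (12, -4)) = 11.4018
d((5, 5), (30, 6)) = 25.02
d((5, 5), (-29, 13)) = 34.9285
d((5, 5), (-22, -4)) = 28.4605
d((5, 5), (-11, -5)) = 18.868
d((12, -4), (30, 6)) = 20.5913
d((12, -4), (-29, 13)) = 44.3847
d((12, -4), (-22, -4)) = 34.0
d((12, -4), (-11, -5)) = 23.0217
d((30, 6), (-29, 13)) = 59.4138
d((30, 6), (-22, -4)) = 52.9528
d((30, 6), (-11, -5)) = 42.45
d((-29, 13), (-22, -4)) = 18.3848
d((-29, 13), (-11, -5)) = 25.4558
d((-22, -4), (-11, -5)) = 11.0454

Closest pair: (9, 1) and (5, 5) with distance 5.6569

The closest pair is (9, 1) and (5, 5) with Euclidean distance 5.6569. For 9 points, brute-force pairwise comparison is shown above. For large n, the divide-and-conquer algorithm (sort by x, recurse on halves, check the dividing strip) achieves O(n log n).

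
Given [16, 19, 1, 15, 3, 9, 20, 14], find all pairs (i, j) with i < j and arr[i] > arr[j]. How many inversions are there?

Finding inversions in [16, 19, 1, 15, 3, 9, 20, 14]:

(0, 2): arr[0]=16 > arr[2]=1
(0, 3): arr[0]=16 > arr[3]=15
(0, 4): arr[0]=16 > arr[4]=3
(0, 5): arr[0]=16 > arr[5]=9
(0, 7): arr[0]=16 > arr[7]=14
(1, 2): arr[1]=19 > arr[2]=1
(1, 3): arr[1]=19 > arr[3]=15
(1, 4): arr[1]=19 > arr[4]=3
(1, 5): arr[1]=19 > arr[5]=9
(1, 7): arr[1]=19 > arr[7]=14
(3, 4): arr[3]=15 > arr[4]=3
(3, 5): arr[3]=15 > arr[5]=9
(3, 7): arr[3]=15 > arr[7]=14
(6, 7): arr[6]=20 > arr[7]=14

Total inversions: 14

The array has 14 inversion(s): (0,2), (0,3), (0,4), (0,5), (0,7), (1,2), (1,3), (1,4), (1,5), (1,7), (3,4), (3,5), (3,7), (6,7). Each pair (i,j) satisfies i < j and arr[i] > arr[j].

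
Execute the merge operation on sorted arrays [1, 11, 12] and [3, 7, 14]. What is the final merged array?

Merging process:

Compare 1 vs 3: take 1 from left. Merged: [1]
Compare 11 vs 3: take 3 from right. Merged: [1, 3]
Compare 11 vs 7: take 7 from right. Merged: [1, 3, 7]
Compare 11 vs 14: take 11 from left. Merged: [1, 3, 7, 11]
Compare 12 vs 14: take 12 from left. Merged: [1, 3, 7, 11, 12]
Append remaining from right: [14]. Merged: [1, 3, 7, 11, 12, 14]

Final merged array: [1, 3, 7, 11, 12, 14]
Total comparisons: 5

The merged array is [1, 3, 7, 11, 12, 14], requiring 5 comparisons. The merge step runs in O(n) time where n is the total number of elements.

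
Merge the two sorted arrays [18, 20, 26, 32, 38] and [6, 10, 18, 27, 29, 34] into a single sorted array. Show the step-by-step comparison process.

Merging process:

Compare 18 vs 6: take 6 from right. Merged: [6]
Compare 18 vs 10: take 10 from right. Merged: [6, 10]
Compare 18 vs 18: take 18 from left. Merged: [6, 10, 18]
Compare 20 vs 18: take 18 from right. Merged: [6, 10, 18, 18]
Compare 20 vs 27: take 20 from left. Merged: [6, 10, 18, 18, 20]
Compare 26 vs 27: take 26 from left. Merged: [6, 10, 18, 18, 20, 26]
Compare 32 vs 27: take 27 from right. Merged: [6, 10, 18, 18, 20, 26, 27]
Compare 32 vs 29: take 29 from right. Merged: [6, 10, 18, 18, 20, 26, 27, 29]
Compare 32 vs 34: take 32 from left. Merged: [6, 10, 18, 18, 20, 26, 27, 29, 32]
Compare 38 vs 34: take 34 from right. Merged: [6, 10, 18, 18, 20, 26, 27, 29, 32, 34]
Append remaining from left: [38]. Merged: [6, 10, 18, 18, 20, 26, 27, 29, 32, 34, 38]

Final merged array: [6, 10, 18, 18, 20, 26, 27, 29, 32, 34, 38]
Total comparisons: 10

The merged array is [6, 10, 18, 18, 20, 26, 27, 29, 32, 34, 38], requiring 10 comparisons. The merge step runs in O(n) time where n is the total number of elements.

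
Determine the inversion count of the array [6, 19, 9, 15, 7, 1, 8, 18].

Finding inversions in [6, 19, 9, 15, 7, 1, 8, 18]:

(0, 5): arr[0]=6 > arr[5]=1
(1, 2): arr[1]=19 > arr[2]=9
(1, 3): arr[1]=19 > arr[3]=15
(1, 4): arr[1]=19 > arr[4]=7
(1, 5): arr[1]=19 > arr[5]=1
(1, 6): arr[1]=19 > arr[6]=8
(1, 7): arr[1]=19 > arr[7]=18
(2, 4): arr[2]=9 > arr[4]=7
(2, 5): arr[2]=9 > arr[5]=1
(2, 6): arr[2]=9 > arr[6]=8
(3, 4): arr[3]=15 > arr[4]=7
(3, 5): arr[3]=15 > arr[5]=1
(3, 6): arr[3]=15 > arr[6]=8
(4, 5): arr[4]=7 > arr[5]=1

Total inversions: 14

The array has 14 inversion(s): (0,5), (1,2), (1,3), (1,4), (1,5), (1,6), (1,7), (2,4), (2,5), (2,6), (3,4), (3,5), (3,6), (4,5). Each pair (i,j) satisfies i < j and arr[i] > arr[j].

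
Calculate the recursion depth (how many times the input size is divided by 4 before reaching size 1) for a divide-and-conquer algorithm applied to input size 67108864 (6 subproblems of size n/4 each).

For divide and conquer with division factor 4:

Problem sizes at each level:
Level 0: 67108864
Level 1: 16777216
Level 2: 4194304
Level 3: 1048576
Level 4: 262144
Level 5: 65536
Level 6: 16384
Level 7: 4096
Level 8: 1024
Level 9: 256
Level 10: 64
Level 11: 16
Level 12: 4
Level 13: 1

The root is level 0 and the size-1 base case is level 13 (the tree spans levels 0 through 13, i.e. 14 levels counting the root), so the depth is the number of divisions: log_4(67108864) = 13

The recursion tree depth is log_4(67108864) = 13. At each level, the problem size is divided by 4, so it takes 13 divisions to reduce to a base case of size 1. The algorithm makes 6 recursive calls at each level.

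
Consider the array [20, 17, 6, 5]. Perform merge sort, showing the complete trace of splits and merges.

Merge sort trace:

Split: [20, 17, 6, 5] -> [20, 17] and [6, 5]
  Split: [20, 17] -> [20] and [17]
  Merge: [20] + [17] -> [17, 20]
  Split: [6, 5] -> [6] and [5]
  Merge: [6] + [5] -> [5, 6]
Merge: [17, 20] + [5, 6] -> [5, 6, 17, 20]

Final sorted array: [5, 6, 17, 20]

The merge sort proceeds by recursively splitting the array and merging sorted halves.
After all merges, the sorted array is [5, 6, 17, 20].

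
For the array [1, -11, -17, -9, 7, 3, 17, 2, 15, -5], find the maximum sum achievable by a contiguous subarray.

Using Kadane's algorithm on [1, -11, -17, -9, 7, 3, 17, 2, 15, -5]:

Scanning through the array:
Position 1 (value -11): max_ending_here = -10, max_so_far = 1
Position 2 (value -17): max_ending_here = -17, max_so_far = 1
Position 3 (value -9): max_ending_here = -9, max_so_far = 1
Position 4 (value 7): max_ending_here = 7, max_so_far = 7
Position 5 (value 3): max_ending_here = 10, max_so_far = 10
Position 6 (value 17): max_ending_here = 27, max_so_far = 27
Position 7 (value 2): max_ending_here = 29, max_so_far = 29
Position 8 (value 15): max_ending_here = 44, max_so_far = 44
Position 9 (value -5): max_ending_here = 39, max_so_far = 44

Maximum subarray: [7, 3, 17, 2, 15]
Maximum sum: 44

The maximum subarray is [7, 3, 17, 2, 15] with sum 44. This subarray runs from index 4 to index 8.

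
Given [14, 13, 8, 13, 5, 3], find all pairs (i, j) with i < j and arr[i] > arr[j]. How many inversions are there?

Finding inversions in [14, 13, 8, 13, 5, 3]:

(0, 1): arr[0]=14 > arr[1]=13
(0, 2): arr[0]=14 > arr[2]=8
(0, 3): arr[0]=14 > arr[3]=13
(0, 4): arr[0]=14 > arr[4]=5
(0, 5): arr[0]=14 > arr[5]=3
(1, 2): arr[1]=13 > arr[2]=8
(1, 4): arr[1]=13 > arr[4]=5
(1, 5): arr[1]=13 > arr[5]=3
(2, 4): arr[2]=8 > arr[4]=5
(2, 5): arr[2]=8 > arr[5]=3
(3, 4): arr[3]=13 > arr[4]=5
(3, 5): arr[3]=13 > arr[5]=3
(4, 5): arr[4]=5 > arr[5]=3

Total inversions: 13

The array has 13 inversion(s): (0,1), (0,2), (0,3), (0,4), (0,5), (1,2), (1,4), (1,5), (2,4), (2,5), (3,4), (3,5), (4,5). Each pair (i,j) satisfies i < j and arr[i] > arr[j].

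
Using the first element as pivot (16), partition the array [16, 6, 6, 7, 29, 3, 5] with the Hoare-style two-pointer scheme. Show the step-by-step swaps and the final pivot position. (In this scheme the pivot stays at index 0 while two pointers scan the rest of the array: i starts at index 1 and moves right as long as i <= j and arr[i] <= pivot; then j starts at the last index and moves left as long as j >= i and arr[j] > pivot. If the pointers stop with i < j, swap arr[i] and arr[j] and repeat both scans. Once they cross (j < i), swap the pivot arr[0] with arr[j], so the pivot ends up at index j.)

Hoare-style two-pointer partition with pivot = 16:

Initial array: [16, 6, 6, 7, 29, 3, 5]

Pointers start at i = 1, j = 6.
i stops at index 4 (arr[4]=29 > 16), j stops at index 6 (arr[6]=5 <= 16): swap arr[4] and arr[6], array becomes [16, 6, 6, 7, 5, 3, 29]
i ends at 6, j ends at 5: the pointers have crossed (j < i), so scanning stops.

Swap pivot arr[0] with arr[5] to place pivot at position 5: [3, 6, 6, 7, 5, 16, 29]
Pivot position: 5

After partitioning with pivot 16, the array becomes [3, 6, 6, 7, 5, 16, 29]. The pivot is placed at index 5. All elements to the left of the pivot are <= 16, and all elements to the right are > 16.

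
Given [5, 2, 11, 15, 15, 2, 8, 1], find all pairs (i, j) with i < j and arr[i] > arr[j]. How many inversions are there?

Finding inversions in [5, 2, 11, 15, 15, 2, 8, 1]:

(0, 1): arr[0]=5 > arr[1]=2
(0, 5): arr[0]=5 > arr[5]=2
(0, 7): arr[0]=5 > arr[7]=1
(1, 7): arr[1]=2 > arr[7]=1
(2, 5): arr[2]=11 > arr[5]=2
(2, 6): arr[2]=11 > arr[6]=8
(2, 7): arr[2]=11 > arr[7]=1
(3, 5): arr[3]=15 > arr[5]=2
(3, 6): arr[3]=15 > arr[6]=8
(3, 7): arr[3]=15 > arr[7]=1
(4, 5): arr[4]=15 > arr[5]=2
(4, 6): arr[4]=15 > arr[6]=8
(4, 7): arr[4]=15 > arr[7]=1
(5, 7): arr[5]=2 > arr[7]=1
(6, 7): arr[6]=8 > arr[7]=1

Total inversions: 15

The array has 15 inversion(s): (0,1), (0,5), (0,7), (1,7), (2,5), (2,6), (2,7), (3,5), (3,6), (3,7), (4,5), (4,6), (4,7), (5,7), (6,7). Each pair (i,j) satisfies i < j and arr[i] > arr[j].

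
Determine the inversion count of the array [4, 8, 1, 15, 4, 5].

Finding inversions in [4, 8, 1, 15, 4, 5]:

(0, 2): arr[0]=4 > arr[2]=1
(1, 2): arr[1]=8 > arr[2]=1
(1, 4): arr[1]=8 > arr[4]=4
(1, 5): arr[1]=8 > arr[5]=5
(3, 4): arr[3]=15 > arr[4]=4
(3, 5): arr[3]=15 > arr[5]=5

Total inversions: 6

The array has 6 inversion(s): (0,2), (1,2), (1,4), (1,5), (3,4), (3,5). Each pair (i,j) satisfies i < j and arr[i] > arr[j].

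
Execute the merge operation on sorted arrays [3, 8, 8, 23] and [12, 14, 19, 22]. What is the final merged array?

Merging process:

Compare 3 vs 12: take 3 from left. Merged: [3]
Compare 8 vs 12: take 8 from left. Merged: [3, 8]
Compare 8 vs 12: take 8 from left. Merged: [3, 8, 8]
Compare 23 vs 12: take 12 from right. Merged: [3, 8, 8, 12]
Compare 23 vs 14: take 14 from right. Merged: [3, 8, 8, 12, 14]
Compare 23 vs 19: take 19 from right. Merged: [3, 8, 8, 12, 14, 19]
Compare 23 vs 22: take 22 from right. Merged: [3, 8, 8, 12, 14, 19, 22]
Append remaining from left: [23]. Merged: [3, 8, 8, 12, 14, 19, 22, 23]

Final merged array: [3, 8, 8, 12, 14, 19, 22, 23]
Total comparisons: 7

The merged array is [3, 8, 8, 12, 14, 19, 22, 23], requiring 7 comparisons. The merge step runs in O(n) time where n is the total number of elements.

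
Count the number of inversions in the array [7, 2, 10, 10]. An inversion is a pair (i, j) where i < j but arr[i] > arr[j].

Finding inversions in [7, 2, 10, 10]:

(0, 1): arr[0]=7 > arr[1]=2

Total inversions: 1

The array has 1 inversion(s): (0,1). Each pair (i,j) satisfies i < j and arr[i] > arr[j].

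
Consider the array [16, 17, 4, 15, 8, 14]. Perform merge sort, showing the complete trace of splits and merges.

Merge sort trace:

Split: [16, 17, 4, 15, 8, 14] -> [16, 17, 4] and [15, 8, 14]
  Split: [16, 17, 4] -> [16] and [17, 4]
    Split: [17, 4] -> [17] and [4]
    Merge: [17] + [4] -> [4, 17]
  Merge: [16] + [4, 17] -> [4, 16, 17]
  Split: [15, 8, 14] -> [15] and [8, 14]
    Split: [8, 14] -> [8] and [14]
    Merge: [8] + [14] -> [8, 14]
  Merge: [15] + [8, 14] -> [8, 14, 15]
Merge: [4, 16, 17] + [8, 14, 15] -> [4, 8, 14, 15, 16, 17]

Final sorted array: [4, 8, 14, 15, 16, 17]

The merge sort proceeds by recursively splitting the array and merging sorted halves.
After all merges, the sorted array is [4, 8, 14, 15, 16, 17].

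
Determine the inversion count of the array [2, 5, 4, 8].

Finding inversions in [2, 5, 4, 8]:

(1, 2): arr[1]=5 > arr[2]=4

Total inversions: 1

The array has 1 inversion(s): (1,2). Each pair (i,j) satisfies i < j and arr[i] > arr[j].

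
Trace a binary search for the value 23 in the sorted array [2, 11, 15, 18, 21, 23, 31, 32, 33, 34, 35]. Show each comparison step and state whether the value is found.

Binary search for 23 in [2, 11, 15, 18, 21, 23, 31, 32, 33, 34, 35]:

lo=0, hi=10, mid=5, arr[mid]=23 -> Found target at index 5!

Binary search finds 23 at index 5 after 1 comparisons. The search repeatedly halves the search space by comparing with the middle element.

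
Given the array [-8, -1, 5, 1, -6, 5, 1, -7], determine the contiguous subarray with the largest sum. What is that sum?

Using Kadane's algorithm on [-8, -1, 5, 1, -6, 5, 1, -7]:

Scanning through the array:
Position 1 (value -1): max_ending_here = -1, max_so_far = -1
Position 2 (value 5): max_ending_here = 5, max_so_far = 5
Position 3 (value 1): max_ending_here = 6, max_so_far = 6
Position 4 (value -6): max_ending_here = 0, max_so_far = 6
Position 5 (value 5): max_ending_here = 5, max_so_far = 6
Position 6 (value 1): max_ending_here = 6, max_so_far = 6
Position 7 (value -7): max_ending_here = -1, max_so_far = 6

Maximum subarray: [5, 1]
Maximum sum: 6

The maximum subarray is [5, 1] with sum 6. This subarray runs from index 2 to index 3.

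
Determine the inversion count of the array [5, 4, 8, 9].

Finding inversions in [5, 4, 8, 9]:

(0, 1): arr[0]=5 > arr[1]=4

Total inversions: 1

The array has 1 inversion(s): (0,1). Each pair (i,j) satisfies i < j and arr[i] > arr[j].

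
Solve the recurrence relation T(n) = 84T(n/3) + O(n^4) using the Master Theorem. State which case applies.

Master Theorem for T(n) = 84T(n/3) + O(n^4):

a = 84, b = 3, c = 4
log_b(a) = log_3(84) = 4.0331

Case 1: c = 4 < log_3(84) = 4.0331
T(n) = O(n^(log_3 84))

For T(n) = 84T(n/3) + O(n^4): log_3(84) = 4.0331. This is Case 1 of the Master Theorem (c < log_b(a), work dominated by leaves), giving O(n^(log_3 84)).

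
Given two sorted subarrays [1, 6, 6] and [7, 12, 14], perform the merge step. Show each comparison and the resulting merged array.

Merging process:

Compare 1 vs 7: take 1 from left. Merged: [1]
Compare 6 vs 7: take 6 from left. Merged: [1, 6]
Compare 6 vs 7: take 6 from left. Merged: [1, 6, 6]
Append remaining from right: [7, 12, 14]. Merged: [1, 6, 6, 7, 12, 14]

Final merged array: [1, 6, 6, 7, 12, 14]
Total comparisons: 3

The merged array is [1, 6, 6, 7, 12, 14], requiring 3 comparisons. The merge step runs in O(n) time where n is the total number of elements.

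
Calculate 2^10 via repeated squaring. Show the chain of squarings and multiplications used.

Computing 2^10 by squaring (build up from 2^1; each line after the first costs one multiplication):

2^1 = 2
2^2 = (2^1)^2 = 2^2 = 4
2^4 = (2^2)^2 = 4^2 = 16
2^5 = 2 * 2^4 = 2 * 16 = 32
2^10 = (2^5)^2 = 32^2 = 1024

Result: 1024
Multiplications needed: 4 (4 lines after 2^1)

2^10 = 1024. Using exponentiation by squaring, this requires 4 multiplications. The key idea: if the exponent is even, square the half-power; if odd, multiply by the base once.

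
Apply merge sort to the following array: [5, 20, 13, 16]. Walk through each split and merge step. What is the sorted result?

Merge sort trace:

Split: [5, 20, 13, 16] -> [5, 20] and [13, 16]
  Split: [5, 20] -> [5] and [20]
  Merge: [5] + [20] -> [5, 20]
  Split: [13, 16] -> [13] and [16]
  Merge: [13] + [16] -> [13, 16]
Merge: [5, 20] + [13, 16] -> [5, 13, 16, 20]

Final sorted array: [5, 13, 16, 20]

The merge sort proceeds by recursively splitting the array and merging sorted halves.
After all merges, the sorted array is [5, 13, 16, 20].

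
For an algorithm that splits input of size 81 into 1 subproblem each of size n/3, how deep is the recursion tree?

For divide and conquer with division factor 3:

Problem sizes at each level:
Level 0: 81
Level 1: 27
Level 2: 9
Level 3: 3
Level 4: 1

The root is level 0 and the size-1 base case is level 4 (the tree spans levels 0 through 4, i.e. 5 levels counting the root), so the depth is the number of divisions: log_3(81) = 4

The recursion tree depth is log_3(81) = 4. At each level, the problem size is divided by 3, so it takes 4 divisions to reduce to a base case of size 1. The algorithm makes 1 recursive call at each level.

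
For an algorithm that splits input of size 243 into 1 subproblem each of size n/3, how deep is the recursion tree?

For divide and conquer with division factor 3:

Problem sizes at each level:
Level 0: 243
Level 1: 81
Level 2: 27
Level 3: 9
Level 4: 3
Level 5: 1

The root is level 0 and the size-1 base case is level 5 (the tree spans levels 0 through 5, i.e. 6 levels counting the root), so the depth is the number of divisions: log_3(243) = 5

The recursion tree depth is log_3(243) = 5. At each level, the problem size is divided by 3, so it takes 5 divisions to reduce to a base case of size 1. The algorithm makes 1 recursive call at each level.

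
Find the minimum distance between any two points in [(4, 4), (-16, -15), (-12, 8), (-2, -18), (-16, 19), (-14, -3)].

Computing all pairwise distances among 6 points:

d((4, 4), (-16, -15)) = 27.5862
d((4, 4), (-12, 8)) = 16.4924
d((4, 4), (-2, -18)) = 22.8035
d((4, 4), (-16, 19)) = 25.0
d((4, 4), (-14, -3)) = 19.3132
d((-16, -15), (-12, 8)) = 23.3452
d((-16, -15), (-2, -18)) = 14.3178
d((-16, -15), (-16, 19)) = 34.0
d((-16, -15), (-14, -3)) = 12.1655
d((-12, 8), (-2, -18)) = 27.8568
d((-12, 8), (-16, 19)) = 11.7047
d((-12, 8), (-14, -3)) = 11.1803 <-- minimum
d((-2, -18), (-16, 19)) = 39.5601
d((-2, -18), (-14, -3)) = 19.2094
d((-16, 19), (-14, -3)) = 22.0907

Closest pair: (-12, 8) and (-14, -3) with distance 11.1803

The closest pair is (-12, 8) and (-14, -3) with Euclidean distance 11.1803. For 6 points, brute-force pairwise comparison is shown above. For large n, the divide-and-conquer algorithm (sort by x, recurse on halves, check the dividing strip) achieves O(n log n).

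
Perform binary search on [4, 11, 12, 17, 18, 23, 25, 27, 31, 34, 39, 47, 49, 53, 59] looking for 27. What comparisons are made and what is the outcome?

Binary search for 27 in [4, 11, 12, 17, 18, 23, 25, 27, 31, 34, 39, 47, 49, 53, 59]:

lo=0, hi=14, mid=7, arr[mid]=27 -> Found target at index 7!

Binary search finds 27 at index 7 after 1 comparisons. The search repeatedly halves the search space by comparing with the middle element.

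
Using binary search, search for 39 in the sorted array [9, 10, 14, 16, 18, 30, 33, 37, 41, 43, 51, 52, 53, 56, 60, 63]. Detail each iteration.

Binary search for 39 in [9, 10, 14, 16, 18, 30, 33, 37, 41, 43, 51, 52, 53, 56, 60, 63]:

lo=0, hi=15, mid=7, arr[mid]=37 -> 37 < 39, search right half
lo=8, hi=15, mid=11, arr[mid]=52 -> 52 > 39, search left half
lo=8, hi=10, mid=9, arr[mid]=43 -> 43 > 39, search left half
lo=8, hi=8, mid=8, arr[mid]=41 -> 41 > 39, search left half
lo=8 > hi=7, target 39 not found

Binary search determines that 39 is not in the array after 4 comparisons. The search space was exhausted without finding the target.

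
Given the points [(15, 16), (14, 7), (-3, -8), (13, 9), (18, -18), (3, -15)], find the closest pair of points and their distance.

Computing all pairwise distances among 6 points:

d((15, 16), (14, 7)) = 9.0554
d((15, 16), (-3, -8)) = 30.0
d((15, 16), (13, 9)) = 7.2801
d((15, 16), (18, -18)) = 34.1321
d((15, 16), (3, -15)) = 33.2415
d((14, 7), (-3, -8)) = 22.6716
d((14, 7), (13, 9)) = 2.2361 <-- minimum
d((14, 7), (18, -18)) = 25.318
d((14, 7), (3, -15)) = 24.5967
d((-3, -8), (13, 9)) = 23.3452
d((-3, -8), (18, -18)) = 23.2594
d((-3, -8), (3, -15)) = 9.2195
d((13, 9), (18, -18)) = 27.4591
d((13, 9), (3, -15)) = 26.0
d((18, -18), (3, -15)) = 15.2971

Closest pair: (14, 7) and (13, 9) with distance 2.2361

The closest pair is (14, 7) and (13, 9) with Euclidean distance 2.2361. For 6 points, brute-force pairwise comparison is shown above. For large n, the divide-and-conquer algorithm (sort by x, recurse on halves, check the dividing strip) achieves O(n log n).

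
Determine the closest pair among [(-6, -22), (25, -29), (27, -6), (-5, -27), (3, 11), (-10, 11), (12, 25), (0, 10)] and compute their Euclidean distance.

Computing all pairwise distances among 8 points:

d((-6, -22), (25, -29)) = 31.7805
d((-6, -22), (27, -6)) = 36.6742
d((-6, -22), (-5, -27)) = 5.099
d((-6, -22), (3, 11)) = 34.2053
d((-6, -22), (-10, 11)) = 33.2415
d((-6, -22), (12, 25)) = 50.3289
d((-6, -22), (0, 10)) = 32.5576
d((25, -29), (27, -6)) = 23.0868
d((25, -29), (-5, -27)) = 30.0666
d((25, -29), (3, 11)) = 45.6508
d((25, -29), (-10, 11)) = 53.1507
d((25, -29), (12, 25)) = 55.5428
d((25, -29), (0, 10)) = 46.3249
d((27, -6), (-5, -27)) = 38.2753
d((27, -6), (3, 11)) = 29.4109
d((27, -6), (-10, 11)) = 40.7185
d((27, -6), (12, 25)) = 34.4384
d((27, -6), (0, 10)) = 31.3847
d((-5, -27), (3, 11)) = 38.833
d((-5, -27), (-10, 11)) = 38.3275
d((-5, -27), (12, 25)) = 54.7083
d((-5, -27), (0, 10)) = 37.3363
d((3, 11), (-10, 11)) = 13.0
d((3, 11), (12, 25)) = 16.6433
d((3, 11), (0, 10)) = 3.1623 <-- minimum
d((-10, 11), (12, 25)) = 26.0768
d((-10, 11), (0, 10)) = 10.0499
d((12, 25), (0, 10)) = 19.2094

Closest pair: (3, 11) and (0, 10) with distance 3.1623

The closest pair is (3, 11) and (0, 10) with Euclidean distance 3.1623. For 8 points, brute-force pairwise comparison is shown above. For large n, the divide-and-conquer algorithm (sort by x, recurse on halves, check the dividing strip) achieves O(n log n).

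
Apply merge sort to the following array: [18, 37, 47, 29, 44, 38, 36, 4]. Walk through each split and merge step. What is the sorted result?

Merge sort trace:

Split: [18, 37, 47, 29, 44, 38, 36, 4] -> [18, 37, 47, 29] and [44, 38, 36, 4]
  Split: [18, 37, 47, 29] -> [18, 37] and [47, 29]
    Split: [18, 37] -> [18] and [37]
    Merge: [18] + [37] -> [18, 37]
    Split: [47, 29] -> [47] and [29]
    Merge: [47] + [29] -> [29, 47]
  Merge: [18, 37] + [29, 47] -> [18, 29, 37, 47]
  Split: [44, 38, 36, 4] -> [44, 38] and [36, 4]
    Split: [44, 38] -> [44] and [38]
    Merge: [44] + [38] -> [38, 44]
    Split: [36, 4] -> [36] and [4]
    Merge: [36] + [4] -> [4, 36]
  Merge: [38, 44] + [4, 36] -> [4, 36, 38, 44]
Merge: [18, 29, 37, 47] + [4, 36, 38, 44] -> [4, 18, 29, 36, 37, 38, 44, 47]

Final sorted array: [4, 18, 29, 36, 37, 38, 44, 47]

The merge sort proceeds by recursively splitting the array and merging sorted halves.
After all merges, the sorted array is [4, 18, 29, 36, 37, 38, 44, 47].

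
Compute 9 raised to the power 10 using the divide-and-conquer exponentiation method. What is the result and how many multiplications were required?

Computing 9^10 by squaring (build up from 9^1; each line after the first costs one multiplication):

9^1 = 9
9^2 = (9^1)^2 = 9^2 = 81
9^4 = (9^2)^2 = 81^2 = 6561
9^5 = 9 * 9^4 = 9 * 6561 = 59049
9^10 = (9^5)^2 = 59049^2 = 3486784401

Result: 3486784401
Multiplications needed: 4 (4 lines after 9^1)

9^10 = 3486784401. Using exponentiation by squaring, this requires 4 multiplications. The key idea: if the exponent is even, square the half-power; if odd, multiply by the base once.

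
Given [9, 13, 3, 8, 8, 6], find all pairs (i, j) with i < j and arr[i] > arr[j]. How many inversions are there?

Finding inversions in [9, 13, 3, 8, 8, 6]:

(0, 2): arr[0]=9 > arr[2]=3
(0, 3): arr[0]=9 > arr[3]=8
(0, 4): arr[0]=9 > arr[4]=8
(0, 5): arr[0]=9 > arr[5]=6
(1, 2): arr[1]=13 > arr[2]=3
(1, 3): arr[1]=13 > arr[3]=8
(1, 4): arr[1]=13 > arr[4]=8
(1, 5): arr[1]=13 > arr[5]=6
(3, 5): arr[3]=8 > arr[5]=6
(4, 5): arr[4]=8 > arr[5]=6

Total inversions: 10

The array has 10 inversion(s): (0,2), (0,3), (0,4), (0,5), (1,2), (1,3), (1,4), (1,5), (3,5), (4,5). Each pair (i,j) satisfies i < j and arr[i] > arr[j].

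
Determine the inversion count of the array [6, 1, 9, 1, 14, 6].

Finding inversions in [6, 1, 9, 1, 14, 6]:

(0, 1): arr[0]=6 > arr[1]=1
(0, 3): arr[0]=6 > arr[3]=1
(2, 3): arr[2]=9 > arr[3]=1
(2, 5): arr[2]=9 > arr[5]=6
(4, 5): arr[4]=14 > arr[5]=6

Total inversions: 5

The array has 5 inversion(s): (0,1), (0,3), (2,3), (2,5), (4,5). Each pair (i,j) satisfies i < j and arr[i] > arr[j].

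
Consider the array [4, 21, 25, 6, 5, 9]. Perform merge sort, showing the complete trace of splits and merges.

Merge sort trace:

Split: [4, 21, 25, 6, 5, 9] -> [4, 21, 25] and [6, 5, 9]
  Split: [4, 21, 25] -> [4] and [21, 25]
    Split: [21, 25] -> [21] and [25]
    Merge: [21] + [25] -> [21, 25]
  Merge: [4] + [21, 25] -> [4, 21, 25]
  Split: [6, 5, 9] -> [6] and [5, 9]
    Split: [5, 9] -> [5] and [9]
    Merge: [5] + [9] -> [5, 9]
  Merge: [6] + [5, 9] -> [5, 6, 9]
Merge: [4, 21, 25] + [5, 6, 9] -> [4, 5, 6, 9, 21, 25]

Final sorted array: [4, 5, 6, 9, 21, 25]

The merge sort proceeds by recursively splitting the array and merging sorted halves.
After all merges, the sorted array is [4, 5, 6, 9, 21, 25].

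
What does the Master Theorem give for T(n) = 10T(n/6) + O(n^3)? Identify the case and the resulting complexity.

Master Theorem for T(n) = 10T(n/6) + O(n^3):

a = 10, b = 6, c = 3
log_b(a) = log_6(10) = 1.2851

Case 3: c = 3 > log_6(10) = 1.2851
T(n) = O(n^3) = O(n^3)

For T(n) = 10T(n/6) + O(n^3): log_6(10) = 1.2851. This is Case 3 of the Master Theorem (c > log_b(a), work dominated by root), giving O(n^3).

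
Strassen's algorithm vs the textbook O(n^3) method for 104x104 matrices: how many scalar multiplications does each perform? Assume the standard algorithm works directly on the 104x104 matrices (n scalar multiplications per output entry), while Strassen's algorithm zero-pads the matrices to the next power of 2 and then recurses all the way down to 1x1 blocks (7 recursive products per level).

Matrix multiplication for 104x104 matrices:

Strassen's algorithm requires power-of-2 dimensions. Pad 104x104 to 128x128 (next power of 2).

Standard algorithm: 104^3 = 1124864 multiplications
Strassen's algorithm: 7^(log2(128)) = 7^7 = 823543 multiplications
Savings: 1124864 - 823543 = 301321 multiplications

Standard: 1124864 multiplications (104^3). Strassen: 823543 multiplications (7^7, after padding to 128x128). Strassen reduces 8 recursive multiplications to 7 at each level.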